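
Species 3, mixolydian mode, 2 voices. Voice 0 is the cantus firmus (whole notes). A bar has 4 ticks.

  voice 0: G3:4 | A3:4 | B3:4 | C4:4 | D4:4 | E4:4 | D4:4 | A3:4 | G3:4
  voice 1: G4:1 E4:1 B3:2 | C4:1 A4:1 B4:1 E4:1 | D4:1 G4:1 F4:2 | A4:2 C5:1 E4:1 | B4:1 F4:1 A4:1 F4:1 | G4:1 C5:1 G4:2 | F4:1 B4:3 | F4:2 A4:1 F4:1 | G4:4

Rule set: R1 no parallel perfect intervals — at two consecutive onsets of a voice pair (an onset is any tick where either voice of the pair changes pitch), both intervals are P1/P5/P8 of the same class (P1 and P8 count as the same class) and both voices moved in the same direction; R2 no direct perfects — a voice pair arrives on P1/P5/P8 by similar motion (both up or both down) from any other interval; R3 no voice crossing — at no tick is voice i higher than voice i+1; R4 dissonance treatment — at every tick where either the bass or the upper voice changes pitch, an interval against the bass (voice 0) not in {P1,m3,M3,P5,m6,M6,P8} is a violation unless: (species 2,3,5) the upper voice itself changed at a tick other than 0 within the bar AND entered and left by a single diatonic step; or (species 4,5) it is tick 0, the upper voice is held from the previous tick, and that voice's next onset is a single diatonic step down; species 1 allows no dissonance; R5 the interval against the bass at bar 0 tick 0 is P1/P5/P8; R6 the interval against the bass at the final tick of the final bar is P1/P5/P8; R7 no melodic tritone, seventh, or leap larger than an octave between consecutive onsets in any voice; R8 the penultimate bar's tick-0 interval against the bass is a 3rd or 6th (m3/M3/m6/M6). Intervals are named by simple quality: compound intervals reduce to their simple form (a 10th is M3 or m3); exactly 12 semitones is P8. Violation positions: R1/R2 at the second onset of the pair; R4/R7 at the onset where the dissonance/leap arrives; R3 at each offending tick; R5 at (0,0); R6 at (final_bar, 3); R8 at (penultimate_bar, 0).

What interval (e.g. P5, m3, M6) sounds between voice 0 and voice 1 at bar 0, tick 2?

M3

voice 0=G3 voice 1=B3 -> M3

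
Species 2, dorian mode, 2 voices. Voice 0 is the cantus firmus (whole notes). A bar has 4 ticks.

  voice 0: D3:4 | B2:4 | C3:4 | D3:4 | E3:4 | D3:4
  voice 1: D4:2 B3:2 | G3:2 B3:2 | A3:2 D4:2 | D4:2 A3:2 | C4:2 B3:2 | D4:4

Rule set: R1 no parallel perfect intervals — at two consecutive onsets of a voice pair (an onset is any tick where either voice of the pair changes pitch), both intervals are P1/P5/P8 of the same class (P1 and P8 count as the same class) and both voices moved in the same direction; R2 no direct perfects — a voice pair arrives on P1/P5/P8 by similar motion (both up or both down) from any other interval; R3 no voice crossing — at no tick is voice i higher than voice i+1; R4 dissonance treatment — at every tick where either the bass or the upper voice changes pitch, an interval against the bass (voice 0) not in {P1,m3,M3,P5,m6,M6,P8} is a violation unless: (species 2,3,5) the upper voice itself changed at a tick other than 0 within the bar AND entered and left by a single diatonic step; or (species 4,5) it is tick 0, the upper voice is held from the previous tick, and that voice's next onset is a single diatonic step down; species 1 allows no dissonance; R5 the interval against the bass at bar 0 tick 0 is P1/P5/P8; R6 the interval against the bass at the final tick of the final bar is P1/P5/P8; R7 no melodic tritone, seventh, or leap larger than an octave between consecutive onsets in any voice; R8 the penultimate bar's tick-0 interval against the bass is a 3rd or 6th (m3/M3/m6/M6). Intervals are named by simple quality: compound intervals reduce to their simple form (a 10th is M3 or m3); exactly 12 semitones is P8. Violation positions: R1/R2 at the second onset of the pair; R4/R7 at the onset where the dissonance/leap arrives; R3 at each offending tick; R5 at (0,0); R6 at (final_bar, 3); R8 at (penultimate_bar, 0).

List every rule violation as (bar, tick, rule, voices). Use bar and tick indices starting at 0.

bar 0: v0=D3 v1=D4 downbeat P8
bar 1: v0=B2 v1=G3 downbeat m6
bar 2: v0=C3 v1=A3 downbeat M6
bar 3: v0=D3 v1=D4 downbeat P8
bar 4: v0=E3 v1=C4 downbeat m6
bar 5: v0=D3 v1=D4 downbeat P8
  -> R4 @ bar 2 tick 2 v(0, 1): C3/D4 M2 untreated

(2, 2, R4, (0, 1))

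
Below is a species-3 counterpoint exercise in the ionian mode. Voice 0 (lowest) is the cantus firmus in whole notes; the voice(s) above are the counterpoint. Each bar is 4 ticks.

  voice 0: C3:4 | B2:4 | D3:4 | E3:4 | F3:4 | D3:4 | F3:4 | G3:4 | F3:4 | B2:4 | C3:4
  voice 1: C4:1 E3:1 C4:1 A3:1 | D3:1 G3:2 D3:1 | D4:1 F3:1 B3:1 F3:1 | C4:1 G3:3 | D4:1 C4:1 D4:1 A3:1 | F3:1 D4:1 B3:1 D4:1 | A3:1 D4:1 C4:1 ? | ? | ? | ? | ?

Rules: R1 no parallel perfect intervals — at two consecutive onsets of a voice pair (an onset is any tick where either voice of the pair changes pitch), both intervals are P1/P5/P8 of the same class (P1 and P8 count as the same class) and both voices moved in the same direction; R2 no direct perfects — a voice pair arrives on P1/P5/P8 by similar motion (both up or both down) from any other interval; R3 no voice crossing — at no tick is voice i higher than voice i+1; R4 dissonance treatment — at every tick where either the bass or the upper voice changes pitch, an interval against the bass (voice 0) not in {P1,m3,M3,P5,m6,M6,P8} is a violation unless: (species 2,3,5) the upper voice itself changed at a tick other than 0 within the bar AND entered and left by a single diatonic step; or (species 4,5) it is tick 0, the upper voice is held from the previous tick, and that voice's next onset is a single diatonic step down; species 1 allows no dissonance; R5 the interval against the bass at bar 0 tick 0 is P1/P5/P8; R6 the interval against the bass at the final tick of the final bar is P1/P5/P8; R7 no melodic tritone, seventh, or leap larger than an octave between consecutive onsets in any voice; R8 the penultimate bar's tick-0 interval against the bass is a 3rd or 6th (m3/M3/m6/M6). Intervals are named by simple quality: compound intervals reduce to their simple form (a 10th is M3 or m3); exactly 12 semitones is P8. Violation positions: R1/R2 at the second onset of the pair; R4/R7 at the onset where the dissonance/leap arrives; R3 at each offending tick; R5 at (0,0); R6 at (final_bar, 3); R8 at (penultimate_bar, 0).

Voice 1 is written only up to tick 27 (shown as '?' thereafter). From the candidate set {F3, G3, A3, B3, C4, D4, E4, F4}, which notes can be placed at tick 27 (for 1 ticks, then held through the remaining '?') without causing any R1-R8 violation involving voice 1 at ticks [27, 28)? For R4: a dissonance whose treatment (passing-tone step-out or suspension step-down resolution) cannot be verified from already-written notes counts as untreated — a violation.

F3: legal
G3: violates R4
A3: legal
B3: violates R4
C4: legal
D4: legal
E4: violates R4
F4: legal

{A3, C4, D4, F3, F4}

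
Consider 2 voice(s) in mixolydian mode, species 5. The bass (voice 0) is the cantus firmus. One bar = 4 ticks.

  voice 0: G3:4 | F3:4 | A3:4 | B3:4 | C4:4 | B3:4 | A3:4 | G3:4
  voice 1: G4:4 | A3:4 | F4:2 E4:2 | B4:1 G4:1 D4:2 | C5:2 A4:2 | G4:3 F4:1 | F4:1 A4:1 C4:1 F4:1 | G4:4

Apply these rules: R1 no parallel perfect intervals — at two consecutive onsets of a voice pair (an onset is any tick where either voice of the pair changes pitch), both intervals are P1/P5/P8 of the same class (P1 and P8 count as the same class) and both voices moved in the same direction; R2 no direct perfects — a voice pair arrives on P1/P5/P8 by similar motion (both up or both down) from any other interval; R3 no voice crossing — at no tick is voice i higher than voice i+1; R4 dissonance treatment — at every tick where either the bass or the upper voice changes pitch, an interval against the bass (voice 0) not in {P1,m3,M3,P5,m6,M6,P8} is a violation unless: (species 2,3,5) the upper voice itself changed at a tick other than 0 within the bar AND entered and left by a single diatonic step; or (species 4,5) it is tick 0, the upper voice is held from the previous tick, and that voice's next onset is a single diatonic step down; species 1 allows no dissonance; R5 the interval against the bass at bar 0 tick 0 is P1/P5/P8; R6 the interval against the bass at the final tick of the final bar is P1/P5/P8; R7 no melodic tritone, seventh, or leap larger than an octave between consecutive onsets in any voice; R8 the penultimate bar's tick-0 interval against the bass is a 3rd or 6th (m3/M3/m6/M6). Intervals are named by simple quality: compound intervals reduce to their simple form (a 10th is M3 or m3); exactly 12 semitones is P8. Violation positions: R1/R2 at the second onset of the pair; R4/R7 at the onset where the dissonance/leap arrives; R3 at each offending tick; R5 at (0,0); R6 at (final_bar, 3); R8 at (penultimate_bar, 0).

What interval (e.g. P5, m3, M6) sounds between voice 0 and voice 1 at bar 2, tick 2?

P5

voice 0=A3 voice 1=E4 -> P5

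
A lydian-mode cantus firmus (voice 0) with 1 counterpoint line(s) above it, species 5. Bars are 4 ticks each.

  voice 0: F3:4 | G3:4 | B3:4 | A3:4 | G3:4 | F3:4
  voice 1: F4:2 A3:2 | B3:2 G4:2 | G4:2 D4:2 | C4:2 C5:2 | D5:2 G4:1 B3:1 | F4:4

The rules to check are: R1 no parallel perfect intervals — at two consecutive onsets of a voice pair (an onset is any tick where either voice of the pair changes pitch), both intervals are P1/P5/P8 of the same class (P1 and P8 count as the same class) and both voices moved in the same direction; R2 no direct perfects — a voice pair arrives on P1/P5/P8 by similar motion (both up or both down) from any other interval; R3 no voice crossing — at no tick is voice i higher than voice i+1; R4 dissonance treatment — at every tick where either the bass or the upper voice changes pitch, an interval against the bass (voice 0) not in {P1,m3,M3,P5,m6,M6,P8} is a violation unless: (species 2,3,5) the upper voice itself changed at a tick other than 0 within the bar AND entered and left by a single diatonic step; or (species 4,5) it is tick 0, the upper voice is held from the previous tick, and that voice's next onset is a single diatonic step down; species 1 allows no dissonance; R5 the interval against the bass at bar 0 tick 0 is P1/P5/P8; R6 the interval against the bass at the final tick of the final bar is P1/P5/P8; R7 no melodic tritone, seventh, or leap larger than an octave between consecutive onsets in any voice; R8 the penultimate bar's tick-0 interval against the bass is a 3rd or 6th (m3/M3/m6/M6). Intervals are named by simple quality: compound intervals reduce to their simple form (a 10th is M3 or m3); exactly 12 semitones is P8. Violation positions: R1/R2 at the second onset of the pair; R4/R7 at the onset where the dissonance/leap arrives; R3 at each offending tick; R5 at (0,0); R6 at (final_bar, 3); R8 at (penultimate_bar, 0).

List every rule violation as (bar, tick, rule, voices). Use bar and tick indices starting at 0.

bar 0: v0=F3 v1=F4 downbeat P8
bar 1: v0=G3 v1=B3 downbeat M3
bar 2: v0=B3 v1=G4 downbeat m6
bar 3: v0=A3 v1=C4 downbeat m3
bar 4: v0=G3 v1=D5 downbeat P5
bar 5: v0=F3 v1=F4 downbeat P8
  -> R8 @ bar 4 tick 0 v(0, 1): penult P5 not 3rd/6th
  -> R7 @ bar 5 tick 0 v(1,): B3->F4 leap 6st

(4, 0, R8, (0, 1))
(5, 0, R7, (1,))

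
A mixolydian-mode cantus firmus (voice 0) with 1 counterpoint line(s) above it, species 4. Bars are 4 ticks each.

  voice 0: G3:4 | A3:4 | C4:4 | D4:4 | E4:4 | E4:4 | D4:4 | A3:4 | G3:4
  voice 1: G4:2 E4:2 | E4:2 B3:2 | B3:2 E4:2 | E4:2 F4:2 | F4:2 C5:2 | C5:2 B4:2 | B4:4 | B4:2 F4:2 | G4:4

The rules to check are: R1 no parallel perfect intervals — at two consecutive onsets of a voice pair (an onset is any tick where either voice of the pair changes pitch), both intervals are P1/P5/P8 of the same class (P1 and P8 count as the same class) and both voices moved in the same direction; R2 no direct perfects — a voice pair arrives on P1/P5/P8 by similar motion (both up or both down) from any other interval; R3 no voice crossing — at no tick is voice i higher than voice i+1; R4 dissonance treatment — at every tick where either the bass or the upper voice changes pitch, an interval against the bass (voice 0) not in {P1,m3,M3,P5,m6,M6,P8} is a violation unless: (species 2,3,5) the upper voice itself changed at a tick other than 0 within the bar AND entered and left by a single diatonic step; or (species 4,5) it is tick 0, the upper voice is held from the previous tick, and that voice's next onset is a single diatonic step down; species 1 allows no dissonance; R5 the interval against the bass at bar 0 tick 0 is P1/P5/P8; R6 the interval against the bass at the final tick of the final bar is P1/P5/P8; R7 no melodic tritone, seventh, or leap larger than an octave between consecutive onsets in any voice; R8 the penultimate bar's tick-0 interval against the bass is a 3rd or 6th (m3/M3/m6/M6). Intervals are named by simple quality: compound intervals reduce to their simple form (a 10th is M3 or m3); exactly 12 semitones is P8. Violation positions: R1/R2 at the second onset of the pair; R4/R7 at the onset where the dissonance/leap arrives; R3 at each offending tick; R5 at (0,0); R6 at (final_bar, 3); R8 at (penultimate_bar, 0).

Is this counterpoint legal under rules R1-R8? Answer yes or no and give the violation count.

bar 0: v0=G3 v1=G4 (P8)
bar 1: v0=A3 v1=E4 (P5)
bar 2: v0=C4 v1=B3 (m2)
bar 3: v0=D4 v1=E4 (M2)
bar 4: v0=E4 v1=F4 (m2)
bar 5: v0=E4 v1=C5 (m6)
bar 6: v0=D4 v1=B4 (M6)
bar 7: v0=A3 v1=B4 (M2)
bar 8: v0=G3 v1=G4 (P8)
  R4 @ bar1.2: A3/B3 M2 untreated
  R3 @ bar2.0: C4 above B3
  R4 @ bar2.0: C4/B3 m2 untreated
  R3 @ bar2.1: C4 above B3
  R4 @ bar3.0: D4/E4 M2 untreated
  R4 @ bar4.0: E4/F4 m2 untreated
  R4 @ bar7.0: A3/B4 M2 untreated
  R8 @ bar7.0: penult M2 not 3rd/6th
  R7 @ bar7.2: B4->F4 leap 6st

No (9 violations)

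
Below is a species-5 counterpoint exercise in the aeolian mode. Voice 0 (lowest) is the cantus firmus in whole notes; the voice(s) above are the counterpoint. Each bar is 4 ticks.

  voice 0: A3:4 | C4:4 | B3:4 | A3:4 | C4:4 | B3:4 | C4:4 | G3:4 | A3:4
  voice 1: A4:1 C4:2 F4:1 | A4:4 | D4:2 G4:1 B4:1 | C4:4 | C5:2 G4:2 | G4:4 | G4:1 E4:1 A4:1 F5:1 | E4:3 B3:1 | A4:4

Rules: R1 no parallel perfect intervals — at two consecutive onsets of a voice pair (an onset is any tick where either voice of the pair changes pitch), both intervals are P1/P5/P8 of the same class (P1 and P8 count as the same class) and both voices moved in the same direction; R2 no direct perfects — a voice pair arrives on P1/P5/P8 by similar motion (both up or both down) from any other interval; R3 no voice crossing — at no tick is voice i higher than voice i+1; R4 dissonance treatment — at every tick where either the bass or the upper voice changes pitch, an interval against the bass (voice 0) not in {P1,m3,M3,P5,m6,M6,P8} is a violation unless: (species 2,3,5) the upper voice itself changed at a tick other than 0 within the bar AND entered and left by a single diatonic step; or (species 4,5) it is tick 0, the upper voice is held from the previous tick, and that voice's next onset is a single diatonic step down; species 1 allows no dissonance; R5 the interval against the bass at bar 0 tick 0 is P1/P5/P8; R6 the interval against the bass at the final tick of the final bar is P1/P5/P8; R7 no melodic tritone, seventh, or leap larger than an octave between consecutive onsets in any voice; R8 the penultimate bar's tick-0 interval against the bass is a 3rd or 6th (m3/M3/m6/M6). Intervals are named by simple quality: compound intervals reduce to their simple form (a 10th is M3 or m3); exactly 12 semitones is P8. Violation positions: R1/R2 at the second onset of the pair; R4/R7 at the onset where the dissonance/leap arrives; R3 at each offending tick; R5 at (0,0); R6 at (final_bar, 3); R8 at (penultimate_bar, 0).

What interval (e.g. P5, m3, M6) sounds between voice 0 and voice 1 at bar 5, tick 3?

m6

voice 0=B3 voice 1=G4 -> m6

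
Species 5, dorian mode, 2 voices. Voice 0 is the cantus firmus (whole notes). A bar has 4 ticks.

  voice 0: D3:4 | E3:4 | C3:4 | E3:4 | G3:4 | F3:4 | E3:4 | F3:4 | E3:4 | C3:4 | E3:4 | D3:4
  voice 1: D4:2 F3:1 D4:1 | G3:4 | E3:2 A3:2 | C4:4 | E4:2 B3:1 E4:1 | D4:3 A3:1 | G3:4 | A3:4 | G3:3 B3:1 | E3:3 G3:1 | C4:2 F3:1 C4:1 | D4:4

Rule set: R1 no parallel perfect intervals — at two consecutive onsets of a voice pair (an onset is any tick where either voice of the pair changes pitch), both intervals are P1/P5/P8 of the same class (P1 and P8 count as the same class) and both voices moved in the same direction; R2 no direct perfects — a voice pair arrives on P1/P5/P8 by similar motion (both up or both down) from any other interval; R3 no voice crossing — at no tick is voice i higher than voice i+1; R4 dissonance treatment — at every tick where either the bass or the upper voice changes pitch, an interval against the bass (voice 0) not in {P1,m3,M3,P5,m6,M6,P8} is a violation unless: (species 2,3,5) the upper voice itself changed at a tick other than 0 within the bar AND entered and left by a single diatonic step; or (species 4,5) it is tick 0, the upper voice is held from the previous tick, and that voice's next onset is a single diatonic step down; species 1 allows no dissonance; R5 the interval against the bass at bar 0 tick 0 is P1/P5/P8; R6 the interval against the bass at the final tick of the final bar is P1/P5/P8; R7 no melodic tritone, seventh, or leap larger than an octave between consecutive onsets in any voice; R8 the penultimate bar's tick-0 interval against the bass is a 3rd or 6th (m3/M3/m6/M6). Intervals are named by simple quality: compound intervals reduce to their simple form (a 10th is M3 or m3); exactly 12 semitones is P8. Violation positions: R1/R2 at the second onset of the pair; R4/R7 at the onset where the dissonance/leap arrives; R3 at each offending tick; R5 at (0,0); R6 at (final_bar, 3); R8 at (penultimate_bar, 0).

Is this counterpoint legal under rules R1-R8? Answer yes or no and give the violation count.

No (1 violations)

bar 0: v0=D3 v1=D4 (P8)
bar 1: v0=E3 v1=G3 (m3)
bar 2: v0=C3 v1=E3 (M3)
bar 3: v0=E3 v1=C4 (m6)
bar 4: v0=G3 v1=E4 (M6)
bar 5: v0=F3 v1=D4 (M6)
bar 6: v0=E3 v1=G3 (m3)
bar 7: v0=F3 v1=A3 (M3)
bar 8: v0=E3 v1=G3 (m3)
bar 9: v0=C3 v1=E3 (M3)
bar 10: v0=E3 v1=C4 (m6)
bar 11: v0=D3 v1=D4 (P8)
  R4 @ bar10.2: E3/F3 m2 untreated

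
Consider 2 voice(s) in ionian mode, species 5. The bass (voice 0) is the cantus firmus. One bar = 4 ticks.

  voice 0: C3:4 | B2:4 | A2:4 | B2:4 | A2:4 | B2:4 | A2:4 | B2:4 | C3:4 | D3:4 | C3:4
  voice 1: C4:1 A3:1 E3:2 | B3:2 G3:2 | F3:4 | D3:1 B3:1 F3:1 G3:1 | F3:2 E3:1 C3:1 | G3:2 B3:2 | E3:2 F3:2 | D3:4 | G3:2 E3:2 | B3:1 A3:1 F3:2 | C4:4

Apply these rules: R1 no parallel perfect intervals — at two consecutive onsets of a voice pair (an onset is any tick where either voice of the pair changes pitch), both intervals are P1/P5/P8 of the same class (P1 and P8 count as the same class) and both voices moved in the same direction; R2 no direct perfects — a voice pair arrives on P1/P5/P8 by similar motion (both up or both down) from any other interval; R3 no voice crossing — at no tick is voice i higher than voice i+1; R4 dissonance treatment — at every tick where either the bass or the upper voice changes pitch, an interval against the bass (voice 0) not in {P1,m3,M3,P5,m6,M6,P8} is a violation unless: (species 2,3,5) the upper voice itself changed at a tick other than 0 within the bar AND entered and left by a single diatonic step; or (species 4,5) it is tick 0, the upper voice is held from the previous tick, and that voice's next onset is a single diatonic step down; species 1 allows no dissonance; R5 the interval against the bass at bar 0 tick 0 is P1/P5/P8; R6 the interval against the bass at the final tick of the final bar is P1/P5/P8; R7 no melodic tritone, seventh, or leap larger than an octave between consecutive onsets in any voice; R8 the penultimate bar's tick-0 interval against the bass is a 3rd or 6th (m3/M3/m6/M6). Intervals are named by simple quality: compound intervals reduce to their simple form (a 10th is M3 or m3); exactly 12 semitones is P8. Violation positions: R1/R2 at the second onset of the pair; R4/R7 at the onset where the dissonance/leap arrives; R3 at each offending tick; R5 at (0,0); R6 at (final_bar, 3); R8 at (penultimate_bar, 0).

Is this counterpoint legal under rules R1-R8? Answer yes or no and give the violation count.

No (4 violations)

bar 0: v0=C3 v1=C4 (P8)
bar 1: v0=B2 v1=B3 (P8)
bar 2: v0=A2 v1=F3 (m6)
bar 3: v0=B2 v1=D3 (m3)
bar 4: v0=A2 v1=F3 (m6)
bar 5: v0=B2 v1=G3 (m6)
bar 6: v0=A2 v1=E3 (P5)
bar 7: v0=B2 v1=D3 (m3)
bar 8: v0=C3 v1=G3 (P5)
bar 9: v0=D3 v1=B3 (M6)
bar 10: v0=C3 v1=C4 (P8)
  R4 @ bar3.2: B2/F3 TT untreated
  R7 @ bar3.2: B3->F3 leap 6st
  R2 @ bar6.0: B2/B3 P8 -> A2/E3 P5 similar
  R2 @ bar8.0: B2/D3 m3 -> C3/G3 P5 similar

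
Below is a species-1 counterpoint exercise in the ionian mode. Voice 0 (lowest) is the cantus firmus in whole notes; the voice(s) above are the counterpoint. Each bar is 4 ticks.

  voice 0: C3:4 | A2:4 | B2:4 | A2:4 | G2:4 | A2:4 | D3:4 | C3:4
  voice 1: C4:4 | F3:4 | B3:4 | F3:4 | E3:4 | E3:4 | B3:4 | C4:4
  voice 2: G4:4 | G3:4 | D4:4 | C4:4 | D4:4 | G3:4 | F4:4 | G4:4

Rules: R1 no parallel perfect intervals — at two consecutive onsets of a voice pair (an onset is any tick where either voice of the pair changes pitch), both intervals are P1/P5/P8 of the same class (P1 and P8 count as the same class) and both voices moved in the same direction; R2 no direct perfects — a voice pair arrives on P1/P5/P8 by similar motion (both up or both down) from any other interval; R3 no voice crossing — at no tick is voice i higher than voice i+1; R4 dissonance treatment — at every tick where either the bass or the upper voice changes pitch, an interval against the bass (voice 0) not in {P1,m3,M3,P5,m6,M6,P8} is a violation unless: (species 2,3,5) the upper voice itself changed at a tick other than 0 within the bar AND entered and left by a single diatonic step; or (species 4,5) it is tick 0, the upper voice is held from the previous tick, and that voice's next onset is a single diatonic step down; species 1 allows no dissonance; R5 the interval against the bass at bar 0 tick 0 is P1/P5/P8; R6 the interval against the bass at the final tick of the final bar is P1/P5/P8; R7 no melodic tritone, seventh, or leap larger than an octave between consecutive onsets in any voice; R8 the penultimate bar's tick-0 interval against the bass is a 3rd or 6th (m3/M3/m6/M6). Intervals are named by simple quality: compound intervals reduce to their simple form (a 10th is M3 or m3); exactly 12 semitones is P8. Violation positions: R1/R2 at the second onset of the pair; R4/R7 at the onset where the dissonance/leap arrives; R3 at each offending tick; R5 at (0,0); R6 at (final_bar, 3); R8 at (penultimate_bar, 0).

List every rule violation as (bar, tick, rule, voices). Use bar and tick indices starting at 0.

bar 0: v0=C3 v1=C4 v2=G4 downbeat P5
bar 1: v0=A2 v1=F3 v2=G3 downbeat m7
bar 2: v0=B2 v1=B3 v2=D4 downbeat m3
bar 3: v0=A2 v1=F3 v2=C4 downbeat m3
bar 4: v0=G2 v1=E3 v2=D4 downbeat P5
bar 5: v0=A2 v1=E3 v2=G3 downbeat m7
bar 6: v0=D3 v1=B3 v2=F4 downbeat m3
bar 7: v0=C3 v1=C4 v2=G4 downbeat P5
  -> R4 @ bar 1 tick 0 v(0, 2): A2/G3 m7 untreated
  -> R2 @ bar 2 tick 0 v(0, 1): A2/F3 m6 -> B2/B3 P8 similar
  -> R7 @ bar 2 tick 0 v(1,): F3->B3 leap 6st
  -> R2 @ bar 3 tick 0 v(1, 2): B3/D4 m3 -> F3/C4 P5 similar
  -> R7 @ bar 3 tick 0 v(1,): B3->F3 leap 6st
  -> R4 @ bar 5 tick 0 v(0, 2): A2/G3 m7 untreated
  -> R7 @ bar 6 tick 0 v(2,): G3->F4 leap 10st
  -> R2 @ bar 7 tick 0 v(1, 2): B3/F4 TT -> C4/G4 P5 similar

(1, 0, R4, (0, 2))
(2, 0, R2, (0, 1))
(2, 0, R7, (1,))
(3, 0, R2, (1, 2))
(3, 0, R7, (1,))
(5, 0, R4, (0, 2))
(6, 0, R7, (2,))
(7, 0, R2, (1, 2))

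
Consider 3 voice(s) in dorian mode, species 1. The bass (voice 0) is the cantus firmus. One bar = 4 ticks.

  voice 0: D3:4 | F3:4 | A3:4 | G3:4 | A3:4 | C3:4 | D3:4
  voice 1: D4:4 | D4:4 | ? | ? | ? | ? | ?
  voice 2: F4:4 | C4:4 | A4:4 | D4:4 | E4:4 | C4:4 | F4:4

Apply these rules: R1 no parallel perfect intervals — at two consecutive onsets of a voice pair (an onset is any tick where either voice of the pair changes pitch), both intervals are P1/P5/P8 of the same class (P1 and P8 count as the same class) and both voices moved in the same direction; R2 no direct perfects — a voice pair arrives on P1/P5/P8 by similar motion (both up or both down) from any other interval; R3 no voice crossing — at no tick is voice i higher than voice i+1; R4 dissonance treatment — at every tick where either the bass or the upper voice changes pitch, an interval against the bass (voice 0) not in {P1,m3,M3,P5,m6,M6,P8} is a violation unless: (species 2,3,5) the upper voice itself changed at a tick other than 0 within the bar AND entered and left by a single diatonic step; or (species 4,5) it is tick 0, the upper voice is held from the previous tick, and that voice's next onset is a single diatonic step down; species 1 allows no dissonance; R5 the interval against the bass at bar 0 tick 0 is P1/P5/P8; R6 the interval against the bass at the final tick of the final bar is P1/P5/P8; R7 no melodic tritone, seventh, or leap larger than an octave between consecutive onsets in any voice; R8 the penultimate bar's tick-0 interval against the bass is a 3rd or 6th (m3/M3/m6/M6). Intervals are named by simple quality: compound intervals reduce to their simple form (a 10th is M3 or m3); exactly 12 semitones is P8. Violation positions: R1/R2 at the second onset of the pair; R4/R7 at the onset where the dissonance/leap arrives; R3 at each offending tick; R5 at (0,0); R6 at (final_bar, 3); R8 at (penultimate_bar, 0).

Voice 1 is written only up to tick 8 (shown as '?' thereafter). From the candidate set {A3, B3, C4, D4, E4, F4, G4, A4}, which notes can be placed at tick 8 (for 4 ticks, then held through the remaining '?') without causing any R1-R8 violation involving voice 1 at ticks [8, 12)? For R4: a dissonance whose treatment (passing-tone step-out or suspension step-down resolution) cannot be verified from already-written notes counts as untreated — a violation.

A3: legal
B3: violates R4
C4: legal
D4: violates R4
E4: violates R2
F4: legal
G4: violates R4
A4: violates R2

{A3, C4, F4}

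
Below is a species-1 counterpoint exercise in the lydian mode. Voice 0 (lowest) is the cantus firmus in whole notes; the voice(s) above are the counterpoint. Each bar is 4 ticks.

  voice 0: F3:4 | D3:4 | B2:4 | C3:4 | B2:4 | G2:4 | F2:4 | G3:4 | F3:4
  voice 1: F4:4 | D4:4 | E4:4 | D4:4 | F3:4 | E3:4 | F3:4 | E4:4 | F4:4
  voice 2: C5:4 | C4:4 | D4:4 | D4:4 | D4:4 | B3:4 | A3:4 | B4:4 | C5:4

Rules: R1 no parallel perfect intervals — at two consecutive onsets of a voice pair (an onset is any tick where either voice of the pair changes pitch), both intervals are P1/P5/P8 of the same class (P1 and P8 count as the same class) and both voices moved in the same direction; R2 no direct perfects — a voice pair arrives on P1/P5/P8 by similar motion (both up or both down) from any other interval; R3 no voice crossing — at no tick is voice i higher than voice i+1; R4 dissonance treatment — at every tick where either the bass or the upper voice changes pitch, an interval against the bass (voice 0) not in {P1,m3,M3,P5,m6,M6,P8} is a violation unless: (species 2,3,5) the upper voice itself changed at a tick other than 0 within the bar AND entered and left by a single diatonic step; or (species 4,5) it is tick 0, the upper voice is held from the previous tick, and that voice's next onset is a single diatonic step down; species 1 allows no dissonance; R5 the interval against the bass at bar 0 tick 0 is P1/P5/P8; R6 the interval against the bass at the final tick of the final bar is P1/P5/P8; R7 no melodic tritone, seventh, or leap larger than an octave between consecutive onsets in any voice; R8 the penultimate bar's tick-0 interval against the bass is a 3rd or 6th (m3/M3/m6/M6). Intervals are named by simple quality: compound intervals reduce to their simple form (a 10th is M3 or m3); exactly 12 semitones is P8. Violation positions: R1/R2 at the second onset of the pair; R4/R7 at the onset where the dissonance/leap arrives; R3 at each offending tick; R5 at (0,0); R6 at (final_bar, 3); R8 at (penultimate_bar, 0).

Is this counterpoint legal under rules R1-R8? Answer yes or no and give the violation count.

bar 0: v0=F3 v1=F4 v2=C5 (P5)
bar 1: v0=D3 v1=D4 v2=C4 (m7)
bar 2: v0=B2 v1=E4 v2=D4 (m3)
bar 3: v0=C3 v1=D4 v2=D4 (M2)
bar 4: v0=B2 v1=F3 v2=D4 (m3)
bar 5: v0=G2 v1=E3 v2=B3 (M3)
bar 6: v0=F2 v1=F3 v2=A3 (M3)
bar 7: v0=G3 v1=E4 v2=B4 (M3)
bar 8: v0=F3 v1=F4 v2=C5 (P5)
  R1 @ bar1.0: F3/F4 P8 -> D3/D4 P8 similar
  R3 @ bar1.0: D4 above C4
  R4 @ bar1.0: D3/C4 m7 untreated
  R3 @ bar1.1: D4 above C4
  R3 @ bar1.2: D4 above C4
  R3 @ bar1.3: D4 above C4
  R3 @ bar2.0: E4 above D4
  R4 @ bar2.0: B2/E4 P4 untreated
  R3 @ bar2.1: E4 above D4
  R3 @ bar2.2: E4 above D4
  R3 @ bar2.3: E4 above D4
  R4 @ bar3.0: C3/D4 M2 untreated
  R4 @ bar3.0: C3/D4 M2 untreated
  R4 @ bar4.0: B2/F3 TT untreated
  R2 @ bar5.0: F3/D4 M6 -> E3/B3 P5 similar
  R2 @ bar7.0: F3/A3 M3 -> E4/B4 P5 similar
  R7 @ bar7.0: F2->G3 leap 14st
  R7 @ bar7.0: F3->E4 leap 11st
  R7 @ bar7.0: A3->B4 leap 14st
  R1 @ bar8.0: E4/B4 P5 -> F4/C5 P5 similar

No (20 violations)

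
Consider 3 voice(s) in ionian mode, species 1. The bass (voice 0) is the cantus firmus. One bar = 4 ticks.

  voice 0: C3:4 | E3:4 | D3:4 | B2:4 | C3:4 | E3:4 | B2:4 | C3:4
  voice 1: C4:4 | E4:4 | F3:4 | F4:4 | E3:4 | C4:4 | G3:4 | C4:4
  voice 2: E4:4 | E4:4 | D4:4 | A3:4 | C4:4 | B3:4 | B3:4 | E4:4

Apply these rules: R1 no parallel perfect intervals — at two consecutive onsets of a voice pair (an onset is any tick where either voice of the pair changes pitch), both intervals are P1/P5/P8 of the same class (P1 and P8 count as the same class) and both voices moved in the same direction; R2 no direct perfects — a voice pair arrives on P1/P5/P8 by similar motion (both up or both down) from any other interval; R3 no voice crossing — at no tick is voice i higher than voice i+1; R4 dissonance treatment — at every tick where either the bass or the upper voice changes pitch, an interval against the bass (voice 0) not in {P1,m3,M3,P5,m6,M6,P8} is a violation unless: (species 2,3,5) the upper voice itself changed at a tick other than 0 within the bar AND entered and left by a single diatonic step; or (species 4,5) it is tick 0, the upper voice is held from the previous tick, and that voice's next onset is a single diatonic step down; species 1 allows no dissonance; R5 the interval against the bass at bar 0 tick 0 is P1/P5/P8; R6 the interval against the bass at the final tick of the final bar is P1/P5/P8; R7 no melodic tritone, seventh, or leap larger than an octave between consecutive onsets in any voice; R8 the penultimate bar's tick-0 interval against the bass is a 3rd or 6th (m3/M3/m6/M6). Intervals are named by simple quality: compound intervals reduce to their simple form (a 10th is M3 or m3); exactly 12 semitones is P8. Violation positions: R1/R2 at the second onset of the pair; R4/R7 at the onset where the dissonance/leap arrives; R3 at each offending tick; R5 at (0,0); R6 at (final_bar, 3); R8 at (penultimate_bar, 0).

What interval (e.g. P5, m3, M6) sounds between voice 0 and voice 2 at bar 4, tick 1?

voice 0=C3 voice 2=C4 -> P8

P8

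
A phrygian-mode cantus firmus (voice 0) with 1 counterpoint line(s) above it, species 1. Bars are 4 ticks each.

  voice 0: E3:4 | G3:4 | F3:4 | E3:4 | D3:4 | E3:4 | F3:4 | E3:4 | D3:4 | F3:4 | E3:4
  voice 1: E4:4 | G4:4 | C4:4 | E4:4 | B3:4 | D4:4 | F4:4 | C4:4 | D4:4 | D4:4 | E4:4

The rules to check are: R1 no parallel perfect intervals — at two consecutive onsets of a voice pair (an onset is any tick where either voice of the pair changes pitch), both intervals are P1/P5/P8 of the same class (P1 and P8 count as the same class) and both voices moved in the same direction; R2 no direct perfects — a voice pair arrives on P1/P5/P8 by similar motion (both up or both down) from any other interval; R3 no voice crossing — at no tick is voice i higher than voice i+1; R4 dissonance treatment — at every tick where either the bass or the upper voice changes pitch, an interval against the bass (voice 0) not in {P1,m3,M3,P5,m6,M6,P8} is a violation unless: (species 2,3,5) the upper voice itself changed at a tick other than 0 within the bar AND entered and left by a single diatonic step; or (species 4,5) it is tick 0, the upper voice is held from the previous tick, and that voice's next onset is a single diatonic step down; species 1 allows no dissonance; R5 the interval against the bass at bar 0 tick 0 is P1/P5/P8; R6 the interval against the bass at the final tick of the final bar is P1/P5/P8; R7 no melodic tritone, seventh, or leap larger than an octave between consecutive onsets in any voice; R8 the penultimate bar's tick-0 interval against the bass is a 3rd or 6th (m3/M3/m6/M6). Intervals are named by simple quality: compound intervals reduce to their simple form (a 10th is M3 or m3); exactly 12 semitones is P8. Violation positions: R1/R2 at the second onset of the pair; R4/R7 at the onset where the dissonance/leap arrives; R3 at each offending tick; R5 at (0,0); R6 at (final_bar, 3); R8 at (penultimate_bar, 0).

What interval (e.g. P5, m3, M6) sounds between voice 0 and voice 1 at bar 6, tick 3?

voice 0=F3 voice 1=F4 -> P8

P8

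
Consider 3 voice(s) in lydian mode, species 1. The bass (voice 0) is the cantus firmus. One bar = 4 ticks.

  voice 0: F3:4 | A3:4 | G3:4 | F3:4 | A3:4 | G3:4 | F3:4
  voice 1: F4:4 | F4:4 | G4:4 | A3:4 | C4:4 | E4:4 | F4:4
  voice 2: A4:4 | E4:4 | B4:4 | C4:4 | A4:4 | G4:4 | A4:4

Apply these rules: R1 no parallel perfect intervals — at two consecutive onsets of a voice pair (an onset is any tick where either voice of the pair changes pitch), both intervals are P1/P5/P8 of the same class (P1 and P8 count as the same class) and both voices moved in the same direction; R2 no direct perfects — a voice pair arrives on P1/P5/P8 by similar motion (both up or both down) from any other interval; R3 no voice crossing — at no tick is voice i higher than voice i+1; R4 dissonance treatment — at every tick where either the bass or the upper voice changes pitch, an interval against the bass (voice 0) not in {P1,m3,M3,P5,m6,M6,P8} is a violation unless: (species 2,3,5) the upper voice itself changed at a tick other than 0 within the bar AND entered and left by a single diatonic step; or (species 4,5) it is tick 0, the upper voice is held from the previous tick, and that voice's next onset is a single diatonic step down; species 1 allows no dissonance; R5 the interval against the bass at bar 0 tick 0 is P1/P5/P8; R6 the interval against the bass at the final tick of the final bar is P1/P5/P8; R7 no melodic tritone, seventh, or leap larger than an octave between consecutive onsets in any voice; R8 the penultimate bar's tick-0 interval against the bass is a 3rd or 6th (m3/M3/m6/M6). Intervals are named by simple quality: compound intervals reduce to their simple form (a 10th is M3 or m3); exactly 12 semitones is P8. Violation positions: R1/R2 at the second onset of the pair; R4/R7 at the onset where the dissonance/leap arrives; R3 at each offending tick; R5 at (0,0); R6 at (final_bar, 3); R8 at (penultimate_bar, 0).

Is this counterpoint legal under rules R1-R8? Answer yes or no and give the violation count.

No (12 violations)

bar 0: v0=F3 v1=F4 v2=A4 (M3)
bar 1: v0=A3 v1=F4 v2=E4 (P5)
bar 2: v0=G3 v1=G4 v2=B4 (M3)
bar 3: v0=F3 v1=A3 v2=C4 (P5)
bar 4: v0=A3 v1=C4 v2=A4 (P8)
bar 5: v0=G3 v1=E4 v2=G4 (P8)
bar 6: v0=F3 v1=F4 v2=A4 (M3)
  R5 @ bar0.0: opens on M3
  R3 @ bar1.0: F4 above E4
  R3 @ bar1.1: F4 above E4
  R3 @ bar1.2: F4 above E4
  R3 @ bar1.3: F4 above E4
  R2 @ bar3.0: G3/B4 M3 -> F3/C4 P5 similar
  R7 @ bar3.0: G4->A3 leap 10st
  R7 @ bar3.0: B4->C4 leap 11st
  R2 @ bar4.0: F3/C4 P5 -> A3/A4 P8 similar
  R1 @ bar5.0: A3/A4 P8 -> G3/G4 P8 similar
  R8 @ bar5.0: penult P8 not 3rd/6th
  R6 @ bar6.3: closes on M3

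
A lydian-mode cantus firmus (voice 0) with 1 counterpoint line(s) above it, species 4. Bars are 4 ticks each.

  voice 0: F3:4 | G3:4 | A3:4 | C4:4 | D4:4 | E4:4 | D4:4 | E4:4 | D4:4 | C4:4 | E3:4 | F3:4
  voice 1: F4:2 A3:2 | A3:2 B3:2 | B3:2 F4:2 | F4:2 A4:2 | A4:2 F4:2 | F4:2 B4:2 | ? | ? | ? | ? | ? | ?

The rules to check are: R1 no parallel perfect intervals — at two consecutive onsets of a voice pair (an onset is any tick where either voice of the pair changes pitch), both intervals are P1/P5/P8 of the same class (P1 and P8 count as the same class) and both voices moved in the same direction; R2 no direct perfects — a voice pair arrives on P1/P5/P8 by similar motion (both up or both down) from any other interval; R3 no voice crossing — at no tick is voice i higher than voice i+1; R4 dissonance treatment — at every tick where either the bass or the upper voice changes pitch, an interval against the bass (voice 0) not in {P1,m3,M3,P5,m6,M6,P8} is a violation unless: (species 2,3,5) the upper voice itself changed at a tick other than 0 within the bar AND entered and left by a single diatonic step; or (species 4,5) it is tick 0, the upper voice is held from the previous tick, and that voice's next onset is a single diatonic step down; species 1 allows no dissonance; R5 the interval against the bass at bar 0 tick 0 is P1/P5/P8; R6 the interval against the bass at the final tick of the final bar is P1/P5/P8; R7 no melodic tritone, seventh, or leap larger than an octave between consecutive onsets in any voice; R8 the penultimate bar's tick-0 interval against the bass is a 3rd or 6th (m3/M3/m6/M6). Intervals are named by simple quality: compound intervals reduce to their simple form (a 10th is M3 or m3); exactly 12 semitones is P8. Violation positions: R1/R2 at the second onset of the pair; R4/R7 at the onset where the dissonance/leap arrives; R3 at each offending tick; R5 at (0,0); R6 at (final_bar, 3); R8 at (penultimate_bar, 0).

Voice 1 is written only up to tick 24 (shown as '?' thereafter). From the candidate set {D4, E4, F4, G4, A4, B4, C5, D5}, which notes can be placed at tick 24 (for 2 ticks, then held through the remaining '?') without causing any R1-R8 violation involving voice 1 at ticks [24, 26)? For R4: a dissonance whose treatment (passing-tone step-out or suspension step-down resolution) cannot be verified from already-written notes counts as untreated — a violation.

{B4, D5}

D4: violates R2
E4: violates R4
F4: violates R7
G4: violates R4
A4: violates R1
B4: legal
C5: violates R4
D5: legal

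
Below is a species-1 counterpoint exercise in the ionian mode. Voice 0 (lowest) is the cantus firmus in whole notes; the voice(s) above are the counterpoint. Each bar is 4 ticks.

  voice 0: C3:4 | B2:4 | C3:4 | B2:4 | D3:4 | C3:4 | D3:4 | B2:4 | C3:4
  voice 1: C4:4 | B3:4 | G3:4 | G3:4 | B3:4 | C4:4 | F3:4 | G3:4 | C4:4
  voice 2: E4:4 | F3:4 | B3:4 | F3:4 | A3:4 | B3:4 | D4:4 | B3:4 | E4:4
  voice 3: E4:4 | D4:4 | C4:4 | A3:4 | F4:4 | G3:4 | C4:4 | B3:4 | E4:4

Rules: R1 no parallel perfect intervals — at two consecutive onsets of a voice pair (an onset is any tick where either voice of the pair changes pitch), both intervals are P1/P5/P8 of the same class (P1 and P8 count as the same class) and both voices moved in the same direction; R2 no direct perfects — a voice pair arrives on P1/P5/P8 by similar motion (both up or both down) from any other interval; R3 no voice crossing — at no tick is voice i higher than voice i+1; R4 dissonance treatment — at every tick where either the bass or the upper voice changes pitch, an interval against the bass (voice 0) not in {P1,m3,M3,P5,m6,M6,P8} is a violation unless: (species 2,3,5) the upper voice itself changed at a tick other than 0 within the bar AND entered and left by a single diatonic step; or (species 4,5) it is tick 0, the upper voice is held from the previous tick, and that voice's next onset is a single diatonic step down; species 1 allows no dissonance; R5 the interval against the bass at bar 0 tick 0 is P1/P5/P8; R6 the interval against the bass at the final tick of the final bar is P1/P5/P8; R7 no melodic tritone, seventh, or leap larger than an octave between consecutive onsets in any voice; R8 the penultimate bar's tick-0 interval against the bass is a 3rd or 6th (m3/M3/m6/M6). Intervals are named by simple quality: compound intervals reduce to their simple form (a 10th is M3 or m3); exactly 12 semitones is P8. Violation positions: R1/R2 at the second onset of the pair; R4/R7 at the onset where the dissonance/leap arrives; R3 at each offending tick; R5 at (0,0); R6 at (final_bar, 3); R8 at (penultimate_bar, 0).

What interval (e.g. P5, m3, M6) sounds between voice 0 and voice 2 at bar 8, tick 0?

M3

voice 0=C3 voice 2=E4 -> M3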